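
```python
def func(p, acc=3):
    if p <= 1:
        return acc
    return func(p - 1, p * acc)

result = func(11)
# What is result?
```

Accumulator trace (n, acc): (11, 3) -> (10, 33) -> (9, 330) -> (8, 2970) -> (7, 23760) -> (6, 166320) -> (5, 997920) -> (4, 4989600) -> (3, 19958400) -> (2, 59875200) -> (1, 119750400) -> return 119750400

Answer: 119750400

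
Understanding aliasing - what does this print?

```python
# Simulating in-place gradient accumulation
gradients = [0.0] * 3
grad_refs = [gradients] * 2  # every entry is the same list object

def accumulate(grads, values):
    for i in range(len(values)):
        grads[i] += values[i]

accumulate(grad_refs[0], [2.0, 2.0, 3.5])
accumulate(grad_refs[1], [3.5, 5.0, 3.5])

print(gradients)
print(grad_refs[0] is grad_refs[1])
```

Key concept: gradient accumulation aliasing.
Step by step:
`gradients = [0.0] * 3` → gradients = [0.0, 0.0, 0.0]
`grad_refs = [gradients] * 2` → grad_refs = [[0.0, 0.0, 0.0], [0.0, 0.0, 0.0]]
`accumulate(grad_refs[0], [2.0, 2.0, 3.5])` → gradients = [2.0, 2.0, 3.5]; grad_refs = [[2.0, 2.0, 3.5], [2.0, 2.0, 3.5]]
`accumulate(grad_refs[1], [3.5, 5.0, 3.5])` → gradients = [5.5, 7.0, 7.0]; grad_refs = [[5.5, 7.0, 7.0], [5.5, 7.0, 7.0]]
`print(gradients)` → prints [5.5, 7.0, 7.0]
`print(grad_refs[0] is grad_refs[1])` → prints True

Answer:
[5.5, 7.0, 7.0]
True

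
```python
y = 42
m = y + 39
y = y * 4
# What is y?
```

Trace:
`y = 42` → y = 42
`m = y + 39` → m = 81
`y = y * 4` → y = 168
So y = 168

Answer: 168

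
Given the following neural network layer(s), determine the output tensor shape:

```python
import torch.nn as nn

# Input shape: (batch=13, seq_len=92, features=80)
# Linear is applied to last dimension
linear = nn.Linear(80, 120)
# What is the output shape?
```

Input: (13, 92, 80) -> Output: (13, 92, 120)

Answer: (13, 92, 120)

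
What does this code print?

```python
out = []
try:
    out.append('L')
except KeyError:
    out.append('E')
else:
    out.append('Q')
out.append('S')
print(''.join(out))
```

Execution trace: 'L' (try body, no exception) → 'Q' (else) → 'S' (after the try/except). Output: LQS

Answer: LQS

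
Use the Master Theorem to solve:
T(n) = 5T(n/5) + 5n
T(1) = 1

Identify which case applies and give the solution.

a=5, b=5, f(n)=5n. log_5(5) = 1. Since c=1 = 1, Case 2 applies: T(n) = Θ(n^log_b(a) · log n) = O(n log n).

Answer: O(n log n) - Case 2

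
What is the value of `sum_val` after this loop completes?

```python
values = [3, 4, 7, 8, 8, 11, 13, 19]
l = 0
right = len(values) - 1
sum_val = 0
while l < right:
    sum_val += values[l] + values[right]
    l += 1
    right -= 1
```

Sum of pairs from ends
`sum_val` takes the values: 0 → 22 → 39 → 57 → 73

Answer: 73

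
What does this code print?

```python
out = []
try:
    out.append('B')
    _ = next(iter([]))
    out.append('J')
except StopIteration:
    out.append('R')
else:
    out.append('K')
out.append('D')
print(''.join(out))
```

Execution trace: 'B' (try body) → 'R' (except StopIteration) → 'D' (after the try/except). Output: BRD

Answer: BRD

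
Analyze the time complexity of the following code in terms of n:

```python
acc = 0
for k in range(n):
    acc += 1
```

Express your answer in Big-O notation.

Each loop level contributes: n. Multiplying the contributions gives O(n).

Answer: O(n)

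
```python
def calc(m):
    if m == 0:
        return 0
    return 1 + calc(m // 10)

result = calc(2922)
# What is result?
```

Count of digits of 2922: 4

Answer: 4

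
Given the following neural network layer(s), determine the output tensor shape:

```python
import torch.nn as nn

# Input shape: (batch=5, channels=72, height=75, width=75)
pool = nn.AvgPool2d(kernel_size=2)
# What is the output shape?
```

Input: (5, 72, 75, 75) -> Output: (5, 72, 37, 37)

Answer: (5, 72, 37, 37)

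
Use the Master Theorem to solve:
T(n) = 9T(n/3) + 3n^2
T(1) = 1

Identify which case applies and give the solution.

a=9, b=3, f(n)=3n^2. log_3(9) = 2. Since c=2 = 2, Case 2 applies: T(n) = Θ(n^log_b(a) · log n) = O(n^2 log n).

Answer: O(n^2 log n) - Case 2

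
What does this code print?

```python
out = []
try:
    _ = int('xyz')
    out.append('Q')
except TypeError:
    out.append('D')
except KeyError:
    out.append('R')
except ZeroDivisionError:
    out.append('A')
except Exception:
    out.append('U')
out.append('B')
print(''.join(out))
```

Execution trace: 'U' (except Exception) → 'B' (after the try/except). Output: UB

Answer: UB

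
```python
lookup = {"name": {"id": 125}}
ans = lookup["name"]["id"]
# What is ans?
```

Trace:
`lookup = {"name": {"id": 125}}` → lookup = {'name': {'id': 125}}
`ans = lookup["name"]["id"]` → ans = 125
So ans = 125

Answer: 125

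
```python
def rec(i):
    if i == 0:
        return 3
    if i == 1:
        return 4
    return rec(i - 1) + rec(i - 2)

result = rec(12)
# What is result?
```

Build up from base cases: rec(0)=3, rec(1)=4, rec(2)=7, rec(3)=11, rec(4)=18, rec(5)=29, rec(6)=47, ..., rec(12)=843

Answer: 843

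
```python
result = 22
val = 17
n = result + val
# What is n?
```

Trace:
`result = 22` → result = 22
`val = 17` → val = 17
`n = result + val` → n = 39
So n = 39

Answer: 39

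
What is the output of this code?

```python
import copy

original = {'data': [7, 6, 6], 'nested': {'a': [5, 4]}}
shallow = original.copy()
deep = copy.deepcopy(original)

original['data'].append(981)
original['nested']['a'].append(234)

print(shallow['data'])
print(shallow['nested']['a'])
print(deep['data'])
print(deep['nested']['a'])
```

Key concept: comparing shallow vs deep copy.
Step by step:
`original = {'data': [7, 6, 6], 'nested': {'a': [5, 4]}}` → original = {'data': [7, 6, 6], 'nested': {'a': [5, 4]}}
`shallow = original.copy()` → shallow = {'data': [7, 6, 6], 'nested': {'a': [5, 4]}}
`deep = copy.deepcopy(original)` → deep = {'data': [7, 6, 6], 'nested': {'a': [5, 4]}}
`original['data'].append(981)` → original = {'data': [7, 6, 6, 981], 'nested': {'a': [5, 4]}}; shallow = {'data': [7, 6, 6, 981], 'nested': {'a': [5, 4]}}
`original['nested']['a'].append(234)` → original = {'data': [7, 6, 6, 981], 'nested': {'a': [5, 4, 234]}}; shallow = {'data': [7, 6, 6, 981], 'nested': {'a': [5, 4, 234]}}
`print(shallow['data'])` → prints [7, 6, 6, 981]
`print(shallow['nested']['a'])` → prints [5, 4, 234]
`print(deep['data'])` → prints [7, 6, 6]
`print(deep['nested']['a'])` → prints [5, 4]

Answer:
[7, 6, 6, 981]
[5, 4, 234]
[7, 6, 6]
[5, 4]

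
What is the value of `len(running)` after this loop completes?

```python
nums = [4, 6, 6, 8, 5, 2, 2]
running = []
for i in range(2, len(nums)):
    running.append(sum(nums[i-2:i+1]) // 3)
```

Number of 3-element averages
`running` takes the values: [] → [5] → [5, 6] → [5, 6, 6] → [5, 6, 6, 5] → [5, 6, 6, 5, 3]
So `len(running)` = 5

Answer: 5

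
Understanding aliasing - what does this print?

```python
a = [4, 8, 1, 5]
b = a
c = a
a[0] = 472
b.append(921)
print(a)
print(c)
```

Key concept: multiple aliases.
Step by step:
`a = [4, 8, 1, 5]` → a = [4, 8, 1, 5]
`b = a` → b = [4, 8, 1, 5] (same object as a)
`c = a` → c = [4, 8, 1, 5] (same object as a, b)
`a[0] = 472` → a = [472, 8, 1, 5] (same object as b, c); b = [472, 8, 1, 5] (same object as a, c); c = [472, 8, 1, 5] (same object as a, b)
`b.append(921)` → a = [472, 8, 1, 5, 921] (same object as b, c); b = [472, 8, 1, 5, 921] (same object as a, c); c = [472, 8, 1, 5, 921] (same object as a, b)
`print(a)` → prints [472, 8, 1, 5, 921]
`print(c)` → prints [472, 8, 1, 5, 921]

Answer:
[472, 8, 1, 5, 921]
[472, 8, 1, 5, 921]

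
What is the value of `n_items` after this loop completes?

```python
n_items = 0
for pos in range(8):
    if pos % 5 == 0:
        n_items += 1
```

Count numbers divisible by 5 in range(8)
`n_items` takes the values: 0 → 1 → 2

Answer: 2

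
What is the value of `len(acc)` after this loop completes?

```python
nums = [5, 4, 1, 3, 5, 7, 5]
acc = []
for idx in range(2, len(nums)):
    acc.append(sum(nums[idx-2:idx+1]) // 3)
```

Number of 3-element averages
`acc` takes the values: [] → [3] → [3, 2] → [3, 2, 3] → [3, 2, 3, 5] → [3, 2, 3, 5, 5]
So `len(acc)` = 5

Answer: 5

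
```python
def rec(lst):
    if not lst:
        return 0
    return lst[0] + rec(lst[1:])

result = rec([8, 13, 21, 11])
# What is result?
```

8 + 13 + 21 + 11 + 0 = 53

Answer: 53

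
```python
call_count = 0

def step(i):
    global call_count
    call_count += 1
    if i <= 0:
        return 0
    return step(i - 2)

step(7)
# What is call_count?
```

Linear recursion stepping by 2: 5 calls from i=7 down to ≤0.

Answer: 5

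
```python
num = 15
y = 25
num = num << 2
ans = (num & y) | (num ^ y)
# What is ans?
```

Trace:
`num = 15` → num = 15
`y = 25` → y = 25
`num = num << 2` → num = 60
`ans = (num & y) | (num ^ y)` → ans = 61
So ans = 61

Answer: 61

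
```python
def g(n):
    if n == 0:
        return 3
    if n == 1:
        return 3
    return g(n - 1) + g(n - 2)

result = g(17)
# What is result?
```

Build up from base cases: g(0)=3, g(1)=3, g(2)=6, g(3)=9, g(4)=15, g(5)=24, g(6)=39, ..., g(17)=7752

Answer: 7752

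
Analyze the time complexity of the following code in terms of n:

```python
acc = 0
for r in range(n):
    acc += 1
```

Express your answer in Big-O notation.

Each loop level contributes: n. Multiplying the contributions gives O(n).

Answer: O(n)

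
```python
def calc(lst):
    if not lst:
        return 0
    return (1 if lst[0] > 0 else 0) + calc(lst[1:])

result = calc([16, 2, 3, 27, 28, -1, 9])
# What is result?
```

Count of positive elements in [16, 2, 3, 27, 28, -1, 9] = 6

Answer: 6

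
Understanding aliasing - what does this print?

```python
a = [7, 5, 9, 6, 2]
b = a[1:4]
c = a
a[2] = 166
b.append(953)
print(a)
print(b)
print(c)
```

Key concept: slice vs alias.
Step by step:
`a = [7, 5, 9, 6, 2]` → a = [7, 5, 9, 6, 2]
`b = a[1:4]` → b = [5, 9, 6]
`c = a` → c = [7, 5, 9, 6, 2] (same object as a)
`a[2] = 166` → a = [7, 5, 166, 6, 2] (same object as c); c = [7, 5, 166, 6, 2] (same object as a)
`b.append(953)` → b = [5, 9, 6, 953]
`print(a)` → prints [7, 5, 166, 6, 2]
`print(b)` → prints [5, 9, 6, 953]
`print(c)` → prints [7, 5, 166, 6, 2]

Answer:
[7, 5, 166, 6, 2]
[5, 9, 6, 953]
[7, 5, 166, 6, 2]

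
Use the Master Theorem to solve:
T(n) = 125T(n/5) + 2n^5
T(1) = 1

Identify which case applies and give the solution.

a=125, b=5, f(n)=2n^5. log_5(125) = 3. Since c=5 > 3 and the regularity condition holds (125(n/5)^5 = (125/5^5)n^5 with 125/5^5 < 1), Case 3 applies: T(n) = Θ(f(n)) = O(n^5).

Answer: O(n^5) - Case 3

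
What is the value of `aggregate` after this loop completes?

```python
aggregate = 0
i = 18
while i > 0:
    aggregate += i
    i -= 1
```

Sum 18 down to 1
`aggregate` takes the values: 0 → 18 → 35 → 51 → 66 → 80 → 93 → 105 → 116 → 126 → 135 → 143 → 150 → 156 → 161 → 165 → 168 → 170 → 171

Answer: 171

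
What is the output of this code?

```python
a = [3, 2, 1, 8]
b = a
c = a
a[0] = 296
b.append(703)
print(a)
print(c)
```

Key concept: multiple aliases.
Step by step:
`a = [3, 2, 1, 8]` → a = [3, 2, 1, 8]
`b = a` → b = [3, 2, 1, 8] (same object as a)
`c = a` → c = [3, 2, 1, 8] (same object as a, b)
`a[0] = 296` → a = [296, 2, 1, 8] (same object as b, c); b = [296, 2, 1, 8] (same object as a, c); c = [296, 2, 1, 8] (same object as a, b)
`b.append(703)` → a = [296, 2, 1, 8, 703] (same object as b, c); b = [296, 2, 1, 8, 703] (same object as a, c); c = [296, 2, 1, 8, 703] (same object as a, b)
`print(a)` → prints [296, 2, 1, 8, 703]
`print(c)` → prints [296, 2, 1, 8, 703]

Answer:
[296, 2, 1, 8, 703]
[296, 2, 1, 8, 703]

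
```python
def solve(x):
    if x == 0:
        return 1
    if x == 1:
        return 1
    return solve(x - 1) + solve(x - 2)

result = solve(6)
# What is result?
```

Build up from base cases: solve(0)=1, solve(1)=1, solve(2)=2, solve(3)=3, solve(4)=5, solve(5)=8, solve(6)=13

Answer: 13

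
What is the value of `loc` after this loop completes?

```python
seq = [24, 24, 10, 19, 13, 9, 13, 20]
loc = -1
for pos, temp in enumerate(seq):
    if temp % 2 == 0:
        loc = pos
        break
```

First even number index in [24, 24, 10, 19, 13, 9, 13, 20]
`loc` takes the values: -1 → 0

Answer: 0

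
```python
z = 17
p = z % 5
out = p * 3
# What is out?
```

Trace:
`z = 17` → z = 17
`p = z % 5` → p = 2
`out = p * 3` → out = 6
So out = 6

Answer: 6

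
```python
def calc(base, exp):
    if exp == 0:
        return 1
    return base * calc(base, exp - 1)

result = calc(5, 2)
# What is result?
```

calc(5, 2) = 5 * 5 = 25

Answer: 25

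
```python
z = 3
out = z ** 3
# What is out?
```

Trace:
`z = 3` → z = 3
`out = z ** 3` → out = 27
So out = 27

Answer: 27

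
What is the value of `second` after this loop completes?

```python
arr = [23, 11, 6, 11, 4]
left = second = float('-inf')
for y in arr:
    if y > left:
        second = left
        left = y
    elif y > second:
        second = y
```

Second largest (with repeats) in [23, 11, 6, 11, 4]
`second` takes the values: -inf → 11

Answer: 11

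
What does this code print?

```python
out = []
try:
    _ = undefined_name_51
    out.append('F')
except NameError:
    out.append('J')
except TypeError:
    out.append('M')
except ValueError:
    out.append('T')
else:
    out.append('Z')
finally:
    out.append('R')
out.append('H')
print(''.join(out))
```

Execution trace: 'J' (except NameError) → 'R' (finally) → 'H' (after the try/except). Output: JRH

Answer: JRH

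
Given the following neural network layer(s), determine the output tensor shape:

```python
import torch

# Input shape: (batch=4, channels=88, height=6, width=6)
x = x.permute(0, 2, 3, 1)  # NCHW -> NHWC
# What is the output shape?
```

Input: (4, 88, 6, 6) -> Output: (4, 6, 6, 88)

Answer: (4, 6, 6, 88)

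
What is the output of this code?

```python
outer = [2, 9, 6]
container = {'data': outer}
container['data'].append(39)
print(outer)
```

Key concept: dict holds reference to list.
Step by step:
`outer = [2, 9, 6]` → outer = [2, 9, 6]
`container = {'data': outer}` → container = {'data': [2, 9, 6]}
`container['data'].append(39)` → outer = [2, 9, 6, 39]; container = {'data': [2, 9, 6, 39]}
`print(outer)` → prints [2, 9, 6, 39]

Answer: [2, 9, 6, 39]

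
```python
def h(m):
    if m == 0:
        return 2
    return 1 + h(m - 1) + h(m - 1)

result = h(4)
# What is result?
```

h(m) = 1 + 2·h(m-1), h(0)=2. Closed form: (2+1)·2^4 - 1 = 47.

Answer: 47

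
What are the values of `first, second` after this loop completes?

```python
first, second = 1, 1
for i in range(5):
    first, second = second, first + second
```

Fibonacci: after 5 iterations
`first, second` takes the values: (1, 1) → (1, 2) → (2, 3) → (3, 5) → (5, 8) → (8, 13)

Answer: 8, 13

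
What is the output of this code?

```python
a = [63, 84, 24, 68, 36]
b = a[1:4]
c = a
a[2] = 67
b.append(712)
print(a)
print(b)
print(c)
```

Key concept: slice vs alias.
Step by step:
`a = [63, 84, 24, 68, 36]` → a = [63, 84, 24, 68, 36]
`b = a[1:4]` → b = [84, 24, 68]
`c = a` → c = [63, 84, 24, 68, 36] (same object as a)
`a[2] = 67` → a = [63, 84, 67, 68, 36] (same object as c); c = [63, 84, 67, 68, 36] (same object as a)
`b.append(712)` → b = [84, 24, 68, 712]
`print(a)` → prints [63, 84, 67, 68, 36]
`print(b)` → prints [84, 24, 68, 712]
`print(c)` → prints [63, 84, 67, 68, 36]

Answer:
[63, 84, 67, 68, 36]
[84, 24, 68, 712]
[63, 84, 67, 68, 36]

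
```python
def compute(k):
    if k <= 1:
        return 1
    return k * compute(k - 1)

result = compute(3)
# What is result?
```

compute(3) = 3 * 2 * 1 = 6

Answer: 6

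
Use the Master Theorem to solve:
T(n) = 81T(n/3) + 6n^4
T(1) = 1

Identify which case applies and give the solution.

a=81, b=3, f(n)=6n^4. log_3(81) = 4. Since c=4 = 4, Case 2 applies: T(n) = Θ(n^log_b(a) · log n) = O(n^4 log n).

Answer: O(n^4 log n) - Case 2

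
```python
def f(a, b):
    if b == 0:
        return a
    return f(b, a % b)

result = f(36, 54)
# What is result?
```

f(36, 54) -> f(54, 36) -> f(36, 18) -> f(18, 0) -> 18

Answer: 18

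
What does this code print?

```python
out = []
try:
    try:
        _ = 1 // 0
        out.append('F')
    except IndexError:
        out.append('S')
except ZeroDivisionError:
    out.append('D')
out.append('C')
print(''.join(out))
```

Execution trace: 'D' (outer except ZeroDivisionError) → 'C' (after the try/except). Output: DC

Answer: DC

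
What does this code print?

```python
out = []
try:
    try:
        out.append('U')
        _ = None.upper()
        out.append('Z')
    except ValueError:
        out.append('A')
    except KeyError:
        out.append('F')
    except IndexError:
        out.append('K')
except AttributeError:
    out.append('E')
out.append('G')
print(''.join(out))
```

Execution trace: 'U' (try body) → 'E' (outer except AttributeError) → 'G' (after the try/except). Output: UEG

Answer: UEG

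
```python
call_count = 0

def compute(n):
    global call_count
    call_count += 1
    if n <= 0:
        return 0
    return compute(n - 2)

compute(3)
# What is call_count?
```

Linear recursion stepping by 2: 3 calls from n=3 down to ≤0.

Answer: 3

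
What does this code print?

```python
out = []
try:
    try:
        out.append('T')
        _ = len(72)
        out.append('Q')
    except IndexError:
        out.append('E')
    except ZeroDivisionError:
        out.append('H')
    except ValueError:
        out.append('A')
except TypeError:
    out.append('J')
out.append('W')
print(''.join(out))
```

Execution trace: 'T' (try body) → 'J' (outer except TypeError) → 'W' (after the try/except). Output: TJW

Answer: TJW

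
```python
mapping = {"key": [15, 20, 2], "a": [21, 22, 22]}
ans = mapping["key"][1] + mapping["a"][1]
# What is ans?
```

Trace:
`mapping = {"key": [15, 20, 2], "a": [21, 22, 22]}` → mapping = {'key': [15, 20, 2], 'a': [21, 22, 22]}
`ans = mapping["key"][1] + mapping["a"][1]` → ans = 42
So ans = 42

Answer: 42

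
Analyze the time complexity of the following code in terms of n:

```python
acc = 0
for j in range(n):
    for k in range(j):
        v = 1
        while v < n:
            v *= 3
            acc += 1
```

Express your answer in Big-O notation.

Each loop level contributes: n × n × log n. Multiplying the contributions gives O(n^2 log n).

Answer: O(n^2 log n)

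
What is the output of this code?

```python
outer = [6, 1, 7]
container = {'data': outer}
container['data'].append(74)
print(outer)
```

Key concept: dict holds reference to list.
Step by step:
`outer = [6, 1, 7]` → outer = [6, 1, 7]
`container = {'data': outer}` → container = {'data': [6, 1, 7]}
`container['data'].append(74)` → outer = [6, 1, 7, 74]; container = {'data': [6, 1, 7, 74]}
`print(outer)` → prints [6, 1, 7, 74]

Answer: [6, 1, 7, 74]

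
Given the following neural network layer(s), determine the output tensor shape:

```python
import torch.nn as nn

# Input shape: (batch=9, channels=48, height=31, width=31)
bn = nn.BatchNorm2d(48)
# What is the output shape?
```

Input: (9, 48, 31, 31) -> Output: (9, 48, 31, 31)

Answer: (9, 48, 31, 31)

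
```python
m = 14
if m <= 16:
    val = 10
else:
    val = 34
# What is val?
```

Trace:
`m = 14` → m = 14
`if m <= 16: ...` → m <= 16 is True → val = 10
So val = 10

Answer: 10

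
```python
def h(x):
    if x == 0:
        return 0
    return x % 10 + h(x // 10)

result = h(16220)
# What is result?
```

Sum of digits of 16220: 0 + 2 + 2 + 6 + 1 = 11

Answer: 11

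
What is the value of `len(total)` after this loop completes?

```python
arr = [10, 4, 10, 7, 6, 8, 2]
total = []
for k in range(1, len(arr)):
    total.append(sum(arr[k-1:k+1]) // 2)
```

Number of 2-element averages
`total` takes the values: [] → [7] → [7, 7] → [7, 7, 8] → [7, 7, 8, 6] → [7, 7, 8, 6, 7] → [7, 7, 8, 6, 7, 5]
So `len(total)` = 6

Answer: 6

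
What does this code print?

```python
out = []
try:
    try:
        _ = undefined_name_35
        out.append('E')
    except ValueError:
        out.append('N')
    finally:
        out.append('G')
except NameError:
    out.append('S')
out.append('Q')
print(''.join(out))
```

Execution trace: 'G' (inner finally) → 'S' (outer except NameError) → 'Q' (after the try/except). Output: GSQ

Answer: GSQ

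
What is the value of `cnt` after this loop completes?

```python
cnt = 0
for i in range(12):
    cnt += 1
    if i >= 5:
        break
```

Loop breaks when i reaches 5, cnt is 6
`cnt` takes the values: 0 → 1 → 2 → 3 → 4 → 5 → 6

Answer: 6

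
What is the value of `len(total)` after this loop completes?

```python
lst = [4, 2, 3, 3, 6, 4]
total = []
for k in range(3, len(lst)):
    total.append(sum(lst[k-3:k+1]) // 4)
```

Number of 4-element averages
`total` takes the values: [] → [3] → [3, 3] → [3, 3, 4]
So `len(total)` = 3

Answer: 3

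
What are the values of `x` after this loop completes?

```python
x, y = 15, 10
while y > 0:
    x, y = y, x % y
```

GCD of 15 and 10
`x` takes the values: 15 → 10 → 5

Answer: 5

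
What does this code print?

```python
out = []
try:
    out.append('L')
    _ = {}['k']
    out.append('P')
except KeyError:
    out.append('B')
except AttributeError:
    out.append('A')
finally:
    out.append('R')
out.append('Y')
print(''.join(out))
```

Execution trace: 'L' (try body) → 'B' (except KeyError) → 'R' (finally) → 'Y' (after the try/except). Output: LBRY

Answer: LBRY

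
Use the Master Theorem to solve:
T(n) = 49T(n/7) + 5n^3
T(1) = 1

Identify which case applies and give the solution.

a=49, b=7, f(n)=5n^3. log_7(49) = 2. Since c=3 > 2 and the regularity condition holds (49(n/7)^3 = (49/7^3)n^3 with 49/7^3 < 1), Case 3 applies: T(n) = Θ(f(n)) = O(n^3).

Answer: O(n^3) - Case 3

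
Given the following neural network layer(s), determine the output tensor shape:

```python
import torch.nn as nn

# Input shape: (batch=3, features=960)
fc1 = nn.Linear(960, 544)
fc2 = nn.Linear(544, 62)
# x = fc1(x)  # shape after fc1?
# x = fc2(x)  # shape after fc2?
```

Input: (3, 960) -> after fc1: (3, 544) -> Output: (3, 62)

Answer: (3, 62)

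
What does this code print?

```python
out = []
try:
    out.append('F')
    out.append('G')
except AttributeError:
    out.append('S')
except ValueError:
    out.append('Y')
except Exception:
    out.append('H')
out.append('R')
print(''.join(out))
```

Execution trace: 'F' (try body) → 'G' (try body, no exception) → 'R' (after the try/except). Output: FGR

Answer: FGR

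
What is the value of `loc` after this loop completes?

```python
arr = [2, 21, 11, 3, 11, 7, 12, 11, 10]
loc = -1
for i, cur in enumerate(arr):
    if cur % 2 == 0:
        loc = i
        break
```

First even number index in [2, 21, 11, 3, 11, 7, 12, 11, 10]
`loc` takes the values: -1 → 0

Answer: 0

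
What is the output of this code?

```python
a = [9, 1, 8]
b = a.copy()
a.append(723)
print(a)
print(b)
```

Key concept: list.copy() creates independent copy.
Step by step:
`a = [9, 1, 8]` → a = [9, 1, 8]
`b = a.copy()` → b = [9, 1, 8]
`a.append(723)` → a = [9, 1, 8, 723]
`print(a)` → prints [9, 1, 8, 723]
`print(b)` → prints [9, 1, 8]

Answer:
[9, 1, 8, 723]
[9, 1, 8]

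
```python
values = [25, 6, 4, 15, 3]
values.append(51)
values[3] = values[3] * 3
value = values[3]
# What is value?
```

Trace:
`values = [25, 6, 4, 15, 3]` → values = [25, 6, 4, 15, 3]
`values.append(51)` → values = [25, 6, 4, 15, 3, 51]
`values[3] = values[3] * 3` → values = [25, 6, 4, 45, 3, 51]
`value = values[3]` → value = 45
So value = 45

Answer: 45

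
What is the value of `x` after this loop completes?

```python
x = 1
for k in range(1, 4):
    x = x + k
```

Start at 1, add 1 through 3
`x` takes the values: 1 → 2 → 4 → 7

Answer: 7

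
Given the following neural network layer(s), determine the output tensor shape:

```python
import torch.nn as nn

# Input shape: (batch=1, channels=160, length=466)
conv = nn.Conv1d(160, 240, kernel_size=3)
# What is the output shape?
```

Input: (1, 160, 466) -> Output: (1, 240, 464)

Answer: (1, 240, 464)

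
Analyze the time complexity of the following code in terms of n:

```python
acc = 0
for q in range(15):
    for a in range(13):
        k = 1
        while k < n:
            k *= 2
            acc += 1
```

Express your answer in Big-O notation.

Each loop level contributes: 1 × 1 × log n. Multiplying the contributions gives O(log n).

Answer: O(log n)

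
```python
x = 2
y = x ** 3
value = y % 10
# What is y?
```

Trace:
`x = 2` → x = 2
`y = x ** 3` → y = 8
`value = y % 10` → value = 8
So y = 8

Answer: 8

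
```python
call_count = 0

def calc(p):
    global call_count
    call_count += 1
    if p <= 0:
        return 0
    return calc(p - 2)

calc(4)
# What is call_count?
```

Linear recursion stepping by 2: 3 calls from p=4 down to ≤0.

Answer: 3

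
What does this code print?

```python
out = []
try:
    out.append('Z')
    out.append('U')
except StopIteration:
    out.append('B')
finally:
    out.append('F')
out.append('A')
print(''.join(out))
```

Execution trace: 'Z' (try body) → 'U' (try body, no exception) → 'F' (finally) → 'A' (after the try/except). Output: ZUFA

Answer: ZUFA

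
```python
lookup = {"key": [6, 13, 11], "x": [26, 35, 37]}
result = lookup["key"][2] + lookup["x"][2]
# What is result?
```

Trace:
`lookup = {"key": [6, 13, 11], "x": [26, 35, 37]}` → lookup = {'key': [6, 13, 11], 'x': [26, 35, 37]}
`result = lookup["key"][2] + lookup["x"][2]` → result = 48
So result = 48

Answer: 48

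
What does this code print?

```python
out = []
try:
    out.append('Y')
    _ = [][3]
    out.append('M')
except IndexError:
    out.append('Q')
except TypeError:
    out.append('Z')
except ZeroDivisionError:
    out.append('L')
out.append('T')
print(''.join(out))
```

Execution trace: 'Y' (try body) → 'Q' (except IndexError) → 'T' (after the try/except). Output: YQT

Answer: YQT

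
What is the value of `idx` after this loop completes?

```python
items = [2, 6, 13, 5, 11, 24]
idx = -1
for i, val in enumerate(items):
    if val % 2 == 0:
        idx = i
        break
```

First even number index in [2, 6, 13, 5, 11, 24]
`idx` takes the values: -1 → 0

Answer: 0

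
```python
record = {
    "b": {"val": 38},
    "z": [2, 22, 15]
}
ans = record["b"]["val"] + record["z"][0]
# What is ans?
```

Trace:
`record = { ...` → record = {'b': {'val': 38}, 'z': [2, 22, 15]}
`ans = record["b"]["val"] + record["z"][0]` → ans = 40
So ans = 40

Answer: 40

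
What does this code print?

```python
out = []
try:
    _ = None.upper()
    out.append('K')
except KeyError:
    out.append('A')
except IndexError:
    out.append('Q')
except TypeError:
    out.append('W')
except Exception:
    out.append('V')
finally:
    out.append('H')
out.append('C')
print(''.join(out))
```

Execution trace: 'V' (except Exception) → 'H' (finally) → 'C' (after the try/except). Output: VHC

Answer: VHC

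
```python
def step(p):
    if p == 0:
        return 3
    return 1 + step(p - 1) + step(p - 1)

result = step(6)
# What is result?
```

step(p) = 1 + 2·step(p-1), step(0)=3. Closed form: (3+1)·2^6 - 1 = 255.

Answer: 255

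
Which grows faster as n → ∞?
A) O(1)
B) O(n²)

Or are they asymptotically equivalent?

O(1) vs O(n²): Higher order terms dominate.

Answer: B) O(n²) grows faster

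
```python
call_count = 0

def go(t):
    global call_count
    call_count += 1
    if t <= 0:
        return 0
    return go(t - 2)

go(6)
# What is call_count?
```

Linear recursion stepping by 2: 4 calls from t=6 down to ≤0.

Answer: 4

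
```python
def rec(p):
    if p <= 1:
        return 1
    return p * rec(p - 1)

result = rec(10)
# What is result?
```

rec(10) = 10 * 9 * 8 * 7 * 6 * 5 * 4 * 3 * 2 * 1 = 3628800

Answer: 3628800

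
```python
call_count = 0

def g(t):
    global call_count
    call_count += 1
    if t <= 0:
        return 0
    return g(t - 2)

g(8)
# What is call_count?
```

Linear recursion stepping by 2: 5 calls from t=8 down to ≤0.

Answer: 5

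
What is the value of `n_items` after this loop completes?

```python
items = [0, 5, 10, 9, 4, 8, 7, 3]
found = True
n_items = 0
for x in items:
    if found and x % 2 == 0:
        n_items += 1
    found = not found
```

Count even values at even positions
`n_items` takes the values: 0 → 1 → 2 → 3

Answer: 3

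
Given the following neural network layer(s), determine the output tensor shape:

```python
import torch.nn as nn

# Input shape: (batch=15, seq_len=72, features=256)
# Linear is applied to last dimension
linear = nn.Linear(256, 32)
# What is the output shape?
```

Input: (15, 72, 256) -> Output: (15, 72, 32)

Answer: (15, 72, 32)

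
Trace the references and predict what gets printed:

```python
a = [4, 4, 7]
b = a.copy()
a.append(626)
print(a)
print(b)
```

Key concept: list.copy() creates independent copy.
Step by step:
`a = [4, 4, 7]` → a = [4, 4, 7]
`b = a.copy()` → b = [4, 4, 7]
`a.append(626)` → a = [4, 4, 7, 626]
`print(a)` → prints [4, 4, 7, 626]
`print(b)` → prints [4, 4, 7]

Answer:
[4, 4, 7, 626]
[4, 4, 7]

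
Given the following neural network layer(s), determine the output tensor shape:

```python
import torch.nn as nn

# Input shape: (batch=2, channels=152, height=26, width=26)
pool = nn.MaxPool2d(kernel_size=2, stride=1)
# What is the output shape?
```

Input: (2, 152, 26, 26) -> Output: (2, 152, 25, 25)

Answer: (2, 152, 25, 25)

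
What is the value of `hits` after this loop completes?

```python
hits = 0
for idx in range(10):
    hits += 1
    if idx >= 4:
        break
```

Loop breaks when idx reaches 4, hits is 5
`hits` takes the values: 0 → 1 → 2 → 3 → 4 → 5

Answer: 5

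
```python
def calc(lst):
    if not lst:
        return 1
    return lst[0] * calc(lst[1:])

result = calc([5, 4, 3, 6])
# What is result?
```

Product over [5, 4, 3, 6] = 5 * 4 * 3 * 6 = 360

Answer: 360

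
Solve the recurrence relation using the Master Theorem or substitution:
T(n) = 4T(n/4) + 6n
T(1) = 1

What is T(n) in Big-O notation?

By Master Theorem: a=4, b=4, f(n)=6n. Since log_4(4) = 1 and f(n) = Θ(n^1), Case 2 applies. T(n) = O(n log n).

Answer: O(n log n)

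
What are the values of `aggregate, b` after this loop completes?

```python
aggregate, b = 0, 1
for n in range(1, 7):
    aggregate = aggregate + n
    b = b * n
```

Sum and factorial of 1 to 6
`aggregate, b` takes the values: (0, 1) → (1, 1) → (3, 1) → (3, 2) → (6, 2) → (6, 6) → (10, 6) → (10, 24) → (15, 24) → (15, 120) → (21, 120) → (21, 720)

Answer: 21, 720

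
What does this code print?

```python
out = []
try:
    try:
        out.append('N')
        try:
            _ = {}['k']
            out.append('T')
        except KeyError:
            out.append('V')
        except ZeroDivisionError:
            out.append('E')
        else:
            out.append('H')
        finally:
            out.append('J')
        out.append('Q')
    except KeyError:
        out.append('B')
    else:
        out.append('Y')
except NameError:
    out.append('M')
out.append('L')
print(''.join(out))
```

Execution trace: 'N' (try body) → 'V' (inner except KeyError) → 'J' (inner finally) → 'Q' (try body, no exception) → 'Y' (else) → 'L' (after the try/except). Output: NVJQYL

Answer: NVJQYL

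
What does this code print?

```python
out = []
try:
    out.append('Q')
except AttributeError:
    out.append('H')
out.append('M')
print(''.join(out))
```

Execution trace: 'Q' (try body, no exception) → 'M' (after the try/except). Output: QM

Answer: QM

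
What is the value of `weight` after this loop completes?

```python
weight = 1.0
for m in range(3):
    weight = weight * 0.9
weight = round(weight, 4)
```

Exponential decay: 1.0 * 0.9^3
`weight` takes the values: 1.0 → 0.9 → 0.81 → 0.729

Answer: 0.729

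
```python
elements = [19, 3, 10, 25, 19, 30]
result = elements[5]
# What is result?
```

Trace:
`elements = [19, 3, 10, 25, 19, 30]` → elements = [19, 3, 10, 25, 19, 30]
`result = elements[5]` → result = 30
So result = 30

Answer: 30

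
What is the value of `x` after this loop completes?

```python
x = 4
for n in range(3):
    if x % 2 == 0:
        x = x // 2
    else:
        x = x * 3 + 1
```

Collatz-style transformation from 4
`x` takes the values: 4 → 2 → 1 → 4

Answer: 4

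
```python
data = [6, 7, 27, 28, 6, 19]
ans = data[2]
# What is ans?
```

Trace:
`data = [6, 7, 27, 28, 6, 19]` → data = [6, 7, 27, 28, 6, 19]
`ans = data[2]` → ans = 27
So ans = 27

Answer: 27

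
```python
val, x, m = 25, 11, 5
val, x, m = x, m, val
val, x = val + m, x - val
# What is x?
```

Trace:
`val, x, m = 25, 11, 5` → val = 25; x = 11; m = 5
`val, x, m = x, m, val` → val = 11; x = 5; m = 25
`val, x = val + m, x - val` → val = 36; x = -6
So x = -6

Answer: -6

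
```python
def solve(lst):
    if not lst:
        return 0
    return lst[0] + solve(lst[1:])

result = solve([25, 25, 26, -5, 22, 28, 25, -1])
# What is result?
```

25 + 25 + 26 + (-5) + 22 + 28 + 25 + (-1) + 0 = 145

Answer: 145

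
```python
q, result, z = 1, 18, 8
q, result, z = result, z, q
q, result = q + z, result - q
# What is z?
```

Trace:
`q, result, z = 1, 18, 8` → q = 1; result = 18; z = 8
`q, result, z = result, z, q` → q = 18; result = 8; z = 1
`q, result = q + z, result - q` → q = 19; result = -10
So z = 1

Answer: 1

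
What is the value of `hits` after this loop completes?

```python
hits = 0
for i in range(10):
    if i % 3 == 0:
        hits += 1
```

Count numbers divisible by 3 in range(10)
`hits` takes the values: 0 → 1 → 2 → 3 → 4

Answer: 4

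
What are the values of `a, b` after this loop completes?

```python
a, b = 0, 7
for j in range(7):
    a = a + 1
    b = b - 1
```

a goes 0→7, b goes 7→0
`a, b` takes the values: (0, 7) → (1, 7) → (1, 6) → (2, 6) → (2, 5) → (3, 5) → (3, 4) → (4, 4) → (4, 3) → (5, 3) → (5, 2) → (6, 2) → (6, 1) → (7, 1) → (7, 0)

Answer: 7, 0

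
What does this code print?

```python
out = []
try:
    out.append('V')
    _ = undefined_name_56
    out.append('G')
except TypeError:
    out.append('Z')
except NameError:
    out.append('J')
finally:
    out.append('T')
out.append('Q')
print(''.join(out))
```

Execution trace: 'V' (try body) → 'J' (except NameError) → 'T' (finally) → 'Q' (after the try/except). Output: VJTQ

Answer: VJTQ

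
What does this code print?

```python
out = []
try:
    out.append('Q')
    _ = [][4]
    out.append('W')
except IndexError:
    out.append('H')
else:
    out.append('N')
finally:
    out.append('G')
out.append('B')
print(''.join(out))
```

Execution trace: 'Q' (try body) → 'H' (except IndexError) → 'G' (finally) → 'B' (after the try/except). Output: QHGB

Answer: QHGB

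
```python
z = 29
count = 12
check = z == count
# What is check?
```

Trace:
`z = 29` → z = 29
`count = 12` → count = 12
`check = z == count` → check = False
So check = False

Answer: False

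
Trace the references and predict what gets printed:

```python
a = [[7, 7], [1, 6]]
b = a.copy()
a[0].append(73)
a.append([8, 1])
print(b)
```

Key concept: shallow copy with nested lists.
Step by step:
`a = [[7, 7], [1, 6]]` → a = [[7, 7], [1, 6]]
`b = a.copy()` → b = [[7, 7], [1, 6]]
`a[0].append(73)` → a = [[7, 7, 73], [1, 6]]; b = [[7, 7, 73], [1, 6]]
`a.append([8, 1])` → a = [[7, 7, 73], [1, 6], [8, 1]]
`print(b)` → prints [[7, 7, 73], [1, 6]]

Answer: [[7, 7, 73], [1, 6]]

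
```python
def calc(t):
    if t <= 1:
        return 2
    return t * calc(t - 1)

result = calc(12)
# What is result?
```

calc(12) = 12 * 11 * 10 * 9 * 8 * 7 * 6 * 5 * 4 * 3 * 2 * 2 = 958003200

Answer: 958003200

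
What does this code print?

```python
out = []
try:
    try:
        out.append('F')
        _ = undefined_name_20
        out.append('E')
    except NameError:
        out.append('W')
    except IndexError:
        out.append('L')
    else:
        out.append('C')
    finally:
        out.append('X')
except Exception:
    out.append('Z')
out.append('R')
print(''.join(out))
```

Execution trace: 'F' (inner try body) → 'W' (inner except NameError) → 'X' (inner finally) → 'R' (after the try/except). Output: FWXR

Answer: FWXR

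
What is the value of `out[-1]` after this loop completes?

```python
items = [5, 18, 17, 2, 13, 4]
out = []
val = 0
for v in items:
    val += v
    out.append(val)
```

Cumulative sum ends at 59
`out` takes the values: [] → [5] → [5, 23] → [5, 23, 40] → [5, 23, 40, 42] → [5, 23, 40, 42, 55] → [5, 23, 40, 42, 55, 59]
So `out[-1]` = 59

Answer: 59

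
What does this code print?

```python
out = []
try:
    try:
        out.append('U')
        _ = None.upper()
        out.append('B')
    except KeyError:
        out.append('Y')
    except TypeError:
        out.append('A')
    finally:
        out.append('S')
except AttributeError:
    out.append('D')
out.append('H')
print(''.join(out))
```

Execution trace: 'U' (try body) → 'S' (finally) → 'D' (outer except AttributeError) → 'H' (after the try/except). Output: USDH

Answer: USDH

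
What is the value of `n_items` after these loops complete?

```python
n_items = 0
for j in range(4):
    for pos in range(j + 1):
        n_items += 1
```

Triangle: 1 + 2 + ... + 4
`n_items` takes the values: 0 → 1 → 2 → 3 → 4 → 5 → 6 → 7 → 8 → 9 → 10

Answer: 10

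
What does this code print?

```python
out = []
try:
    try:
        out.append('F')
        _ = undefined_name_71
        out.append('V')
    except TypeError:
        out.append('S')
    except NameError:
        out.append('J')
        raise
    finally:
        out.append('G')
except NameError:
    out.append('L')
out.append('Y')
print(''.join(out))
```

Execution trace: 'F' (inner try body) → 'J' (inner except NameError) → 'G' (inner finally) → 'L' (outer except NameError) → 'Y' (after the try/except). Output: FJGLY

Answer: FJGLY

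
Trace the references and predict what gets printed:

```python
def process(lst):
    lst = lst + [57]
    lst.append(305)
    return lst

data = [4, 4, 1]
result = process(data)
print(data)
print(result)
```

Key concept: rebinding parameter vs mutation.
Step by step:
`data = [4, 4, 1]` → data = [4, 4, 1]
`result = process(data)` → result = [4, 4, 1, 57, 305]
`print(data)` → prints [4, 4, 1]
`print(result)` → prints [4, 4, 1, 57, 305]

Answer:
[4, 4, 1]
[4, 4, 1, 57, 305]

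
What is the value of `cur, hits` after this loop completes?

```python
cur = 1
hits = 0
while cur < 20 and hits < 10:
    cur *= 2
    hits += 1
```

Double until >= 20 or 10 iterations
`cur, hits` takes the values: (1, 0) → (2, 0) → (2, 1) → (4, 1) → (4, 2) → (8, 2) → (8, 3) → (16, 3) → (16, 4) → (32, 4) → (32, 5)

Answer: 32, 5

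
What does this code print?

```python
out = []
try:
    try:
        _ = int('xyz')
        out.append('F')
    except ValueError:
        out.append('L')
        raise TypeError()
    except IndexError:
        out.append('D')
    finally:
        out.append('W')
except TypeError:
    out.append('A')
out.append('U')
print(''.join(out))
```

Execution trace: 'L' (except ValueError) → 'W' (finally) → 'A' (outer except TypeError) → 'U' (after the try/except). Output: LWAU

Answer: LWAU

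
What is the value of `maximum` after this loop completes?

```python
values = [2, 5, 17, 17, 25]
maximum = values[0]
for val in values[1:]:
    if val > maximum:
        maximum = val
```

Maximum of [2, 5, 17, 17, 25]
`maximum` takes the values: 2 → 5 → 17 → 25

Answer: 25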